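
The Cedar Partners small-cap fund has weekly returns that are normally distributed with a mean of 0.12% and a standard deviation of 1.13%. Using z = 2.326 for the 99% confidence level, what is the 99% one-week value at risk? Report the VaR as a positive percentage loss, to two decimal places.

VaR (as % loss) = −(μ − z·σ) = −(0.12% − 2.326 × 1.13%) = −(-2.50838%) = 2.50838%

2.51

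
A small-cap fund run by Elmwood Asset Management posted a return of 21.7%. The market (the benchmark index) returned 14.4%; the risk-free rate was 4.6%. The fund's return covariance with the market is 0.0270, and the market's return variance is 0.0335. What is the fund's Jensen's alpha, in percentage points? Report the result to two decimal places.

β = Cov / Var = 0.0270 / 0.0335 = 0.8060
E[R] = Rf + β(Rm − Rf) = 4.6% + 0.8060 × (14.4% − 4.6%) = 12.4988%
α = Rp − E[R] = 21.7% − 12.4988% = 9.2012

9.20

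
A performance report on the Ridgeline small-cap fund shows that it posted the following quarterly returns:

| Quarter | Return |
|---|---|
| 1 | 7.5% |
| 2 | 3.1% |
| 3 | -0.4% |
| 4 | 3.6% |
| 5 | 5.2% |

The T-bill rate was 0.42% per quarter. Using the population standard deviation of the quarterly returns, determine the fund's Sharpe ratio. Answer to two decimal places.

r̄ = (7.5 + 3.1 − 0.4 + 3.6 + 5.2) / 5 = 3.8000%
Population σ = √[Σ(r − r̄)² / 5] = √[33.8200 / 5] = √6.7640 = 2.6008%
Sharpe = (r̄ − rf) / σ = (3.8000 − 0.42) / 2.6008 = 3.3800 / 2.6008 = 1.2996

1.30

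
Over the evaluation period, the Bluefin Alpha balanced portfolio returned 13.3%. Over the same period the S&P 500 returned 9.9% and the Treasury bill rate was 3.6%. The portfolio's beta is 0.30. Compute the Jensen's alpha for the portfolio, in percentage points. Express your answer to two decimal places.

CAPM expected return = Rf + β(Rm − Rf) = 3.6% + 0.30 × (9.9% − 3.6%) = 3.6 + 0.30 × 6.30 = 5.4900%
Jensen's α = Rp − E[R] = 13.3% − 5.4900% = 7.8100

7.81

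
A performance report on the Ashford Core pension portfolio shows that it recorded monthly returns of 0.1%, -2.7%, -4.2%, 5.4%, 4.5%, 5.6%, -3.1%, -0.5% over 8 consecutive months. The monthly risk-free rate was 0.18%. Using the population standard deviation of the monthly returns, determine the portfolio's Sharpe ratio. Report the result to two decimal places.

μ = (0.1 − 2.7 − 4.2 + 5.4 + 4.5 + 5.6 − 3.1 − 0.5) / 8 = 0.6375%
Σ(r − μ)² = (0.1 − 0.6375)² + (-2.7 − 0.6375)² + (-4.2 − 0.6375)² + … = 112.3188
σ = √[112.3188 / 8] = 3.7470%
Sharpe = (μ − rf) / σ = (0.6375 − 0.18) / 3.7470 = 0.4575 / 3.7470 = 0.1221

0.12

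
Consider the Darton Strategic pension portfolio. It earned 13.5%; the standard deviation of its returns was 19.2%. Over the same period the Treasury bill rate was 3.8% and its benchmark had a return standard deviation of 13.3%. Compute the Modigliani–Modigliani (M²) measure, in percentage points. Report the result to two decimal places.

Sharpe = (Rp − Rf) / σp = (13.5% − 3.8%) / 19.2% = 0.5052
M² = Rf + Sharpe × σm = 3.8% + 0.5052 × 13.3% = 10.5192%

10.52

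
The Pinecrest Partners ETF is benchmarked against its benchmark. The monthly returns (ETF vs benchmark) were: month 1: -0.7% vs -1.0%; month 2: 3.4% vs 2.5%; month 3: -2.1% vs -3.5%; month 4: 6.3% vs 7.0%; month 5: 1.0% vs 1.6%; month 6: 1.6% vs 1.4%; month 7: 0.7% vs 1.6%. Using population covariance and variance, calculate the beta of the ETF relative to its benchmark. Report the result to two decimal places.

r̄p = 1.4571%,  r̄m = 1.3714%
Cov = Σ(rp − r̄p)(rm − r̄m) / 7 = 7.3745
Var(rm) = Σ(rm − r̄m)² / 7 = 8.9163
β = Cov / Var = 7.3745 / 8.9163 = 0.8271

0.83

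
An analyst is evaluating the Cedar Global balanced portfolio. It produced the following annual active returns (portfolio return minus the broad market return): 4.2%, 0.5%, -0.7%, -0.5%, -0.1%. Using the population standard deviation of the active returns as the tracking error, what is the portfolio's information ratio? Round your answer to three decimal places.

μ = (4.2 + 0.5 − 0.7 − 0.5 − 0.1) / 5 = 0.6800%
Σ(r − μ)² = 16.3280; population σ = √(16.3280/5) = 1.8071%
IR = μ / tracking error = 0.6800 / 1.8071 = 0.3763

0.376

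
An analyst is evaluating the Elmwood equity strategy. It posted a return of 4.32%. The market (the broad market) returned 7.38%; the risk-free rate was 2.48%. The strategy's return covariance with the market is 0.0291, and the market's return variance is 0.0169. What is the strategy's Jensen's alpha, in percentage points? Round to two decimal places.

β = Cov / Var = 0.0291 / 0.0169 = 1.7219
E[R] = Rf + β(Rm − Rf) = 2.48% + 1.7219 × (7.38% − 2.48%) = 10.9173%
α = Rp − E[R] = 4.32% − 10.9173% = -6.5973

-6.60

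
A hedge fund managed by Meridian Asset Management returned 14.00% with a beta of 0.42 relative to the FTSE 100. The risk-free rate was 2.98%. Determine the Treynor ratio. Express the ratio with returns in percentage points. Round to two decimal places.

Treynor = (Rp − Rf) / β = (14.00% − 2.98%) / 0.42 = 11.02 / 0.42 = 26.2381

26.24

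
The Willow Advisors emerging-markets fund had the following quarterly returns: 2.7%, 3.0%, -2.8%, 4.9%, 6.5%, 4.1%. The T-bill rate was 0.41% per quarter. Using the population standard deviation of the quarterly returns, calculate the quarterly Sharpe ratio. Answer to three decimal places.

Mean return μ = 18.40 / 6 = 3.0667%
Population σ = √[Σ(r − μ)² / 6] = √[50.7733 / 6] = √8.4622 = 2.9090%
Sharpe = (μ − rf) / σ = (3.0667 − 0.41) / 2.9090 = 2.6567 / 2.9090 = 0.9133

0.913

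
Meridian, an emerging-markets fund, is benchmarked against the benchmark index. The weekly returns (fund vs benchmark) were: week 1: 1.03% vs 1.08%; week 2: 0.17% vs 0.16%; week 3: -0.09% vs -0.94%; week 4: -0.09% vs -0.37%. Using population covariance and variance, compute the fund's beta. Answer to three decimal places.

0.577

r̄p = 0.2550%,  r̄m = -0.0175%
Cov = Σ(rp − r̄p)(rm − r̄m) / 4 = 0.3188
Var(rm) = Σ(rm − r̄m)² / 4 = 0.5528
β = Cov / Var = 0.3188 / 0.5528 = 0.5767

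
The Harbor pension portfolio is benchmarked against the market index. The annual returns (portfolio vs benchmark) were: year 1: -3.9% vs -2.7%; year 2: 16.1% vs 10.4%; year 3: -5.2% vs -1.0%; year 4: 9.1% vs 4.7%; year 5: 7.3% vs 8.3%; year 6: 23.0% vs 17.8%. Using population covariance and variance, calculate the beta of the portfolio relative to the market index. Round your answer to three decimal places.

r̄p = 7.7333%,  r̄m = 6.2500%
Cov = Σ(rp − r̄p)(rm − r̄m) / 6 = 67.6550
Var(rm) = Σ(rm − r̄m)² / 6 = 48.3158
β = Cov / Var = 67.6550 / 48.3158 = 1.4003

1.400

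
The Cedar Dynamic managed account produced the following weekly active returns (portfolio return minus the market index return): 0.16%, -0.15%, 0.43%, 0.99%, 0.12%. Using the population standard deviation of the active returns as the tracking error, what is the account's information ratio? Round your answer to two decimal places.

0.80

r̄ = (0.16 − 0.15 + 0.43 + 0.99 + 0.12) / 5 = 1.550 / 5 = 0.3100%
Population σ = √[Σ(r − r̄)² / 5] = √[0.7470 / 5] = √0.1494 = 0.3865%
IR = r̄ / tracking error = 0.3100 / 0.3865 = 0.8021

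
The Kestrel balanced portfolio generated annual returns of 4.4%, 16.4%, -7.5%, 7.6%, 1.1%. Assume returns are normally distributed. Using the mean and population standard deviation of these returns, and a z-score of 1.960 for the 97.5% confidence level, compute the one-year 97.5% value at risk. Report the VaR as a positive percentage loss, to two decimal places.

10.95

r̄ = (4.4 + 16.4 − 7.5 + 7.6 + 1.1) / 5 = 22.00 / 5 = 4.4000%
Σ(r − r̄)² = (4.4 − 4.4000)² + (16.4 − 4.4000)² + … = 306.7400
σ = √[306.7400 / 5] = 7.8325%
VaR = −(r̄ − z·σ) = −(4.4000 − 1.960 × 7.8325) = −(-10.9517) = 10.9517%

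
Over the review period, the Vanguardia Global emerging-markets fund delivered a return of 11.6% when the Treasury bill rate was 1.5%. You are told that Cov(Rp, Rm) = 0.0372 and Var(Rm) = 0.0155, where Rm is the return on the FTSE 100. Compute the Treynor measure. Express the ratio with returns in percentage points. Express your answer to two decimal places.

4.21

β = Cov / Var = 0.0372 / 0.0155 = 2.4000
Treynor = (Rp − Rf) / β = (11.6% − 1.5%) / 2.4000 = 10.10 / 2.4000 = 4.2083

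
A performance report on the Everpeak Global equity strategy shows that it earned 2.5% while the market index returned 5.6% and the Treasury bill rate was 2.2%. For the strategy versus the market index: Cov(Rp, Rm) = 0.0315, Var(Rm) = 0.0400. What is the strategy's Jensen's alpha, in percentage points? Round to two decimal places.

-2.38

β = Cov / Var = 0.0315 / 0.0400 = 0.7875
E[R] = Rf + β(Rm − Rf) = 2.2% + 0.7875 × (5.6% − 2.2%) = 4.8775%
α = Rp − E[R] = 2.5% − 4.8775% = -2.3775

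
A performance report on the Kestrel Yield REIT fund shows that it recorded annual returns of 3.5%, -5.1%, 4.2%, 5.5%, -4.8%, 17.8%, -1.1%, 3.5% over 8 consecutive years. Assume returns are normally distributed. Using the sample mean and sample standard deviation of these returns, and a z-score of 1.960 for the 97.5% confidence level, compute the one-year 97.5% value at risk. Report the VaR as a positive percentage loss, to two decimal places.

11.32

μ = (3.5 − 5.1 + 4.2 + 5.5 − 4.8 + 17.8 − 1.1 + 3.5) / 8 = 23.50 / 8 = 2.9375%
Σ(r − μ)² = (3.5 − 2.9375)² + (-5.1 − 2.9375)² + (4.2 − 2.9375)² + … = 370.4588
sample σ = √(370.4588 / 7) = √52.9227 = 7.2748%
VaR = −(μ − z·σ) = −(2.9375 − 1.960 × 7.2748) = −(-11.3211) = 11.3211%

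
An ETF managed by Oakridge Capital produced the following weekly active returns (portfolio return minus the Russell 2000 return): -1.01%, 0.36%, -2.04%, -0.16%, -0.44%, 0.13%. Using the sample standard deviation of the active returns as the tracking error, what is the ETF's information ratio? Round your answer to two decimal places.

-0.60

r̄ = (-1.01 + 0.36 − 2.04 − 0.16 − 0.44 + 0.13) / 6 = -0.5267%
Sample σ = √[Σ(r − r̄)² / 5] = √[3.8831 / 5] = √0.7766 = 0.8812%
IR = r̄ / tracking error = -0.5267 / 0.8812 = -0.5977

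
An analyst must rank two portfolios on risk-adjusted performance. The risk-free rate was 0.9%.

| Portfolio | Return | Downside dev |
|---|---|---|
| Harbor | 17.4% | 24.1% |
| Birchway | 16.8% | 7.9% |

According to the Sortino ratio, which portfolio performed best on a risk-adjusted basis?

Birchway

Harbor: Sortino ratio = (17.4% − 0.9%) / 24.1% = 0.685
Birchway: Sortino ratio = (16.8% − 0.9%) / 7.9% = 2.013
Highest: Birchway (2.013).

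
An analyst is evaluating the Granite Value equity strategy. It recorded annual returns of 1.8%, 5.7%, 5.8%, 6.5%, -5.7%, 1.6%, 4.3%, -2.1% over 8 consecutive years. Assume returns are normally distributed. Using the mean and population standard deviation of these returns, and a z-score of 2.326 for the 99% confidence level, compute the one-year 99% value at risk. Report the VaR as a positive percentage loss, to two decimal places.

r̄ = (1.8 + 5.7 + 5.8 + 6.5 − 5.7 + 1.6 + 4.3 − 2.1) / 8 = 2.2375%
Σ(r − r̄)² = (1.8 − 2.2375)² + (5.7 − 2.2375)² + … = 129.5188
population σ = √(129.5188 / 8) = √16.1899 = 4.0237%
VaR = −(r̄ − z·σ) = −(2.2375 − 2.326 × 4.0237) = −(-7.1216) = 7.1216%

7.12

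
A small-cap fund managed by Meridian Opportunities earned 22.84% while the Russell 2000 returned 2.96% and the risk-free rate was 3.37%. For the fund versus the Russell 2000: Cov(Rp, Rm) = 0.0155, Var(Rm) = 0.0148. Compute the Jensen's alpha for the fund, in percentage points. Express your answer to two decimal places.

19.90

β = Cov / Var = 0.0155 / 0.0148 = 1.0473
E[R] = Rf + β(Rm − Rf) = 3.37% + 1.0473 × (2.96% − 3.37%) = 2.9406%
α = Rp − E[R] = 22.84% − 2.9406% = 19.8994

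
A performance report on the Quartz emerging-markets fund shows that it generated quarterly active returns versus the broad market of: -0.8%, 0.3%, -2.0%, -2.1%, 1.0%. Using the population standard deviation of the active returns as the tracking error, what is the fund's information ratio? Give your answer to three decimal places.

-0.586

r̄ = (-0.8 + 0.3 − 2 − 2.1 + 1) / 5 = -3.60 / 5 = -0.7200%
Σ(r − r̄)² = (-0.8 − (-0.7200))² + (0.3 − (-0.7200))² + … = 7.5480
σ = √[7.5480 / 5] = 1.2287%
IR = r̄ / tracking error = -0.7200 / 1.2287 = -0.5860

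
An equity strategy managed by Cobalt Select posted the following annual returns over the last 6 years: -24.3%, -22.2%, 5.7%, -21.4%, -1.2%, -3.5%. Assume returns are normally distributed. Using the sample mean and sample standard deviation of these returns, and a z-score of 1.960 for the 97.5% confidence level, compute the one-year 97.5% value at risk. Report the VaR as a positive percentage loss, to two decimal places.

36.58

Mean return r̄ = -66.90 / 6 = -11.1500%
Σ(r − r̄)² = (-24.3 − (-11.1500))² + (-22.2 − (-11.1500))² + … = 841.5350
σ = √[841.5350 / 5] = 12.9733%
VaR = −(r̄ − z·σ) = −(-11.1500 − 1.960 × 12.9733) = −(-36.5777) = 36.5777%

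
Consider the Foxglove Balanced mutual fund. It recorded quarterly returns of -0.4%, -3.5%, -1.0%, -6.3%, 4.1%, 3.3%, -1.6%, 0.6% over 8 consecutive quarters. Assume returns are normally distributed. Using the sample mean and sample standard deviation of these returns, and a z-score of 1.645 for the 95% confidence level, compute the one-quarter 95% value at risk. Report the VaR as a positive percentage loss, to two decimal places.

6.19

r̄ = (-0.4 − 3.5 − 1 − 6.3 + 4.1 + 3.3 − 1.6 + 0.6) / 8 = -4.80 / 8 = -0.6000%
Σ(r − r̄)² = (-0.4 − (-0.6000))² + (-3.5 − (-0.6000))² + … = 80.8400
sample σ = √(80.8400 / 7) = √11.5486 = 3.3983%
VaR = −(r̄ − z·σ) = −(-0.6000 − 1.645 × 3.3983) = −(-6.1902) = 6.1902%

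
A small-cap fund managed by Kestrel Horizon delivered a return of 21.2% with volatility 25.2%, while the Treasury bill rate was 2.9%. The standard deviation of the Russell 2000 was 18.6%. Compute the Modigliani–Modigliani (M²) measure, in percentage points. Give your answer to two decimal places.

16.41

Sharpe = (Rp − Rf) / σp = (21.2% − 2.9%) / 25.2% = 0.7262
M² = Rf + Sharpe × σm = 2.9% + 0.7262 × 18.6% = 16.4073%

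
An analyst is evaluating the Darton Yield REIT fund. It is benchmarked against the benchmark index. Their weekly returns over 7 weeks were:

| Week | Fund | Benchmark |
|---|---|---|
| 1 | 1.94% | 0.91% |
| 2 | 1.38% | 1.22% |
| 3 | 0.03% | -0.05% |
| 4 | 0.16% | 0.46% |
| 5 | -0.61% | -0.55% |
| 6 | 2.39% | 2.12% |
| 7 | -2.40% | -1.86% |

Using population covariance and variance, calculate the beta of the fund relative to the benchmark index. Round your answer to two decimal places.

r̄p = 0.4129%,  r̄m = 0.3214%
Cov = Σ(rp − r̄p)(rm − r̄m) / 7 = 1.7798
Var(rm) = Σ(rm − r̄m)² / 7 = 1.4377
β = Cov / Var = 1.7798 / 1.4377 = 1.2379

1.24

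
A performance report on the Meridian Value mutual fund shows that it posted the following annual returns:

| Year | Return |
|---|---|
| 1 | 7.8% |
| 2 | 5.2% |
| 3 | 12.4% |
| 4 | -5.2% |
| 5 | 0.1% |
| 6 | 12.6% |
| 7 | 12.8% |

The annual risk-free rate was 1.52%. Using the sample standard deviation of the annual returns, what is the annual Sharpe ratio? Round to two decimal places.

r̄ = (7.8 + 5.2 + 12.4 − 5.2 + 0.1 + 12.6 + 12.8) / 7 = 6.5286%
Σ(r − r̄)² = 292.9343; sample σ = √(292.9343/6) = 6.9873%
Sharpe = (r̄ − rf) / σ = (6.5286 − 1.52) / 6.9873 = 5.0086 / 6.9873 = 0.7168

0.72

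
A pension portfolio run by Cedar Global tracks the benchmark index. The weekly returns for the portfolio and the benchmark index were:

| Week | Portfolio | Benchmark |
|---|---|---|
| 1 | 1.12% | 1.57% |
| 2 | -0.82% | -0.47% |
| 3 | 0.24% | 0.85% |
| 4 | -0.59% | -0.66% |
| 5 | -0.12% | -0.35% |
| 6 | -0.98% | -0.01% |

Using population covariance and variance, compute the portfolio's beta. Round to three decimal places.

0.776

r̄p = -0.1917%,  r̄m = 0.1550%
Cov = Σ(rp − r̄p)(rm − r̄m) / 6 = 0.4945
Var(rm) = Σ(rm − r̄m)² / 6 = 0.6371
β = Cov / Var = 0.4945 / 0.6371 = 0.7762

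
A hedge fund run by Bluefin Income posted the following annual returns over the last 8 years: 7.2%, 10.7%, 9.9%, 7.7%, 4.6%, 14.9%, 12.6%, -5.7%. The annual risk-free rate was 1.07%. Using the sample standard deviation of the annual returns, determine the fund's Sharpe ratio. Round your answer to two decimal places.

1.06

μ = (7.2 + 10.7 + 9.9 + 7.7 + 4.6 + 14.9 + 12.6 − 5.7) / 8 = 7.7375%
Sample std dev = √[279.0988 / 7] = 6.3144%
Sharpe = (μ − rf) / σ = (7.7375 − 1.07) / 6.3144 = 6.6675 / 6.3144 = 1.0559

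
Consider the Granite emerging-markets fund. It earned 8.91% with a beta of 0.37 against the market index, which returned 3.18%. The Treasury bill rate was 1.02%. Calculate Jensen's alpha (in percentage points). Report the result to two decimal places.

7.09

CAPM expected return = Rf + β(Rm − Rf) = 1.02% + 0.37 × (3.18% − 1.02%) = 1.02 + 0.37 × 2.16 = 1.8192%
Jensen's α = Rp − E[R] = 8.91% − 1.8192% = 7.0908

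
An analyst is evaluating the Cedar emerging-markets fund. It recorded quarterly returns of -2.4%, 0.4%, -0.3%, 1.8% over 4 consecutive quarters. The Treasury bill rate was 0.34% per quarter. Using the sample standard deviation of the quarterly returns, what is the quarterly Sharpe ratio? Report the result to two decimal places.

μ = (-2.4 + 0.4 − 0.3 + 1.8) / 4 = -0.50 / 4 = -0.1250%
Sample σ = √[Σ(r − μ)² / 3] = √[9.1875 / 3] = √3.0625 = 1.7500%
Sharpe = (μ − rf) / σ = (-0.1250 − 0.34) / 1.7500 = -0.4650 / 1.7500 = -0.2657

-0.27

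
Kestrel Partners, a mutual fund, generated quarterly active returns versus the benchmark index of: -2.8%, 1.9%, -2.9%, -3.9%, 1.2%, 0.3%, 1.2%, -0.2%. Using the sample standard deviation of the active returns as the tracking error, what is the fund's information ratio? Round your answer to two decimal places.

μ = (-2.8 + 1.9 − 2.9 − 3.9 + 1.2 + 0.3 + 1.2 − 0.2) / 8 = -0.6500%
Σ(r − μ)² = (-2.8 − (-0.6500))² + (1.9 − (-0.6500))² + (-2.9 − (-0.6500))² + … = 34.7000
sample σ = √(34.7000 / 7) = √4.9571 = 2.2265%
IR = μ / tracking error = -0.6500 / 2.2265 = -0.2919

-0.29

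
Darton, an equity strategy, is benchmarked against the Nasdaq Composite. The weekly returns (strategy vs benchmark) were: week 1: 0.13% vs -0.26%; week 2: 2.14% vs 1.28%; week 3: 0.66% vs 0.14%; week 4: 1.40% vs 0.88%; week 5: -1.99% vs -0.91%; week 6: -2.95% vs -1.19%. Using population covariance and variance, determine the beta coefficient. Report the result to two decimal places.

r̄p = -0.1017%,  r̄m = -0.0100%
Cov = Σ(rp − r̄p)(rm − r̄m) / 6 = 1.5575
Var(rm) = Σ(rm − r̄m)² / 6 = 0.7906
β = Cov / Var = 1.5575 / 0.7906 = 1.9700

1.97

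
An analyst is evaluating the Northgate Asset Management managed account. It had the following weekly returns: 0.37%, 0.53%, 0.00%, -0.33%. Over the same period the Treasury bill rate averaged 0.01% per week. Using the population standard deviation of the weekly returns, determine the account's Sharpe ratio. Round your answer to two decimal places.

Mean return r̄ = 0.570 / 4 = 0.1425%
Σ(r − r̄)² = (0.37 − 0.1425)² + (0.53 − 0.1425)² + … = 0.4455
σ = √[0.4455 / 4] = 0.3337%
Sharpe = (r̄ − rf) / σ = (0.1425 − 0.01) / 0.3337 = 0.1325 / 0.3337 = 0.3971

0.40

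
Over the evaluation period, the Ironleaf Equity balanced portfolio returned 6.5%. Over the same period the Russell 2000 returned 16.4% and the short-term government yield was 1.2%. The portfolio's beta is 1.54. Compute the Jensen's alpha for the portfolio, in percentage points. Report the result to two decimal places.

-18.11

CAPM expected return = Rf + β(Rm − Rf) = 1.2% + 1.54 × (16.4% − 1.2%) = 1.2 + 1.54 × 15.20 = 24.6080%
Jensen's α = Rp − E[R] = 6.5% − 24.6080% = -18.1080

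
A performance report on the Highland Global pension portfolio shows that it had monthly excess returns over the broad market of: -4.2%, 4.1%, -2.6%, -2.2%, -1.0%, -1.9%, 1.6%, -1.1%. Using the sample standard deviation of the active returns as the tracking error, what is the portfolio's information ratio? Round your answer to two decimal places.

-0.35

Mean return r̄ = -7.30 / 8 = -0.9125%
Sample std dev = √[47.7688 / 7] = 2.6123%
IR = r̄ / tracking error = -0.9125 / 2.6123 = -0.3493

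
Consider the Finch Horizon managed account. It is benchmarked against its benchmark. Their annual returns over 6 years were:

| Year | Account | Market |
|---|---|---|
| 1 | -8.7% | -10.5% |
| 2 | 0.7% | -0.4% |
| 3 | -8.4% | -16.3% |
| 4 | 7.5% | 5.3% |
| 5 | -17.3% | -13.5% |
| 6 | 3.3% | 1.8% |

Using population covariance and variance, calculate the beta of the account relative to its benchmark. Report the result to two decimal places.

r̄p = -3.8167%,  r̄m = -5.6000%
Cov = Σ(rp − r̄p)(rm − r̄m) / 6 = 63.1650
Var(rm) = Σ(rm − r̄m)² / 6 = 66.9200
β = Cov / Var = 63.1650 / 66.9200 = 0.9439

0.94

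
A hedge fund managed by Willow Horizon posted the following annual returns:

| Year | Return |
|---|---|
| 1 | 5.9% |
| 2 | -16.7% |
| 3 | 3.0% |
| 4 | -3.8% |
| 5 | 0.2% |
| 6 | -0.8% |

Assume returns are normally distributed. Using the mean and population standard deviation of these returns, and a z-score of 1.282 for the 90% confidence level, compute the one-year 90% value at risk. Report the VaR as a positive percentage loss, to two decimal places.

11.29

r̄ = (5.9 − 16.7 + 3 − 3.8 + 0.2 − 0.8) / 6 = -12.20 / 6 = -2.0333%
Population std dev = √[313.0133 / 6] = 7.2228%
VaR = −(r̄ − z·σ) = −(-2.0333 − 1.282 × 7.2228) = −(-11.2929) = 11.2929%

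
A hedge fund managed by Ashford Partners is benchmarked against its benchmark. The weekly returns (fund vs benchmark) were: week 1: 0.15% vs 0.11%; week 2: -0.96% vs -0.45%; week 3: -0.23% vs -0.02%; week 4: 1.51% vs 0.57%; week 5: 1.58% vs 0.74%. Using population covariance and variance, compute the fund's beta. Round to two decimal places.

2.31

r̄p = 0.4100%,  r̄m = 0.1900%
Cov = Σ(rp − r̄p)(rm − r̄m) / 5 = 0.4187
Var(rm) = Σ(rm − r̄m)² / 5 = 0.1814
β = Cov / Var = 0.4187 / 0.1814 = 2.3082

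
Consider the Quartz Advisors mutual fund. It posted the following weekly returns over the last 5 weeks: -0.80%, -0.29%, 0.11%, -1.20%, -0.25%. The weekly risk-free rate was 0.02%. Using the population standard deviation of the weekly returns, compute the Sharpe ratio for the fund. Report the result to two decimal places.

r̄ = (-0.8 − 0.29 + 0.11 − 1.2 − 0.25) / 5 = -0.4860%
Population std dev = √[1.0577 / 5] = 0.4599%
Sharpe = (r̄ − rf) / σ = (-0.4860 − 0.02) / 0.4599 = -0.5060 / 0.4599 = -1.1002

-1.10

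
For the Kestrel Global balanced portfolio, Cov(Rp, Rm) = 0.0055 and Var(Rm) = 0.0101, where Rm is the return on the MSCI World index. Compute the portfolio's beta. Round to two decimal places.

0.54

β = Cov(Rp, Rm) / Var(Rm) = 0.0055 / 0.0101 = 0.5446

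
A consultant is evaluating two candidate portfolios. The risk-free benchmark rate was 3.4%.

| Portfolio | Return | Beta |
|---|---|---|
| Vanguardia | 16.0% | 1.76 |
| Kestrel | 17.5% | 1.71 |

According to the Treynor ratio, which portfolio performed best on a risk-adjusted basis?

Kestrel

Vanguardia: Treynor = (16.0% − 3.4%) / 1.76 = 7.159
Kestrel: Treynor = (17.5% − 3.4%) / 1.71 = 8.246
Highest: Kestrel (8.246).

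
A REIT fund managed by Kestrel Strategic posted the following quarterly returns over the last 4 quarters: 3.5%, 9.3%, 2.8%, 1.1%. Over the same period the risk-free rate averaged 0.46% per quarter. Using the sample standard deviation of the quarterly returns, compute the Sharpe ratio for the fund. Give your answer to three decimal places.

1.043

Mean return r̄ = 16.70 / 4 = 4.1750%
Sample std dev = √[38.0675 / 3] = 3.5622%
Sharpe = (r̄ − rf) / σ = (4.1750 − 0.46) / 3.5622 = 3.7150 / 3.5622 = 1.0429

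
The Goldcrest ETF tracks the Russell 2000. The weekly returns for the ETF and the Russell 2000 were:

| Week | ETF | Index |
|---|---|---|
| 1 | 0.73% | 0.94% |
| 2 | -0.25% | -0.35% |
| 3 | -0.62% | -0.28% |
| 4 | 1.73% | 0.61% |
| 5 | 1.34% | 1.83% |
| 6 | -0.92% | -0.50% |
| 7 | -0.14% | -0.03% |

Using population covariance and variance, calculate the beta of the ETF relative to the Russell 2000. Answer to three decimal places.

0.994

r̄p = 0.2671%,  r̄m = 0.3171%
Cov = Σ(rp − r̄p)(rm − r̄m) / 7 = 0.6180
Var(rm) = Σ(rm − r̄m)² / 7 = 0.6218
β = Cov / Var = 0.6180 / 0.6218 = 0.9939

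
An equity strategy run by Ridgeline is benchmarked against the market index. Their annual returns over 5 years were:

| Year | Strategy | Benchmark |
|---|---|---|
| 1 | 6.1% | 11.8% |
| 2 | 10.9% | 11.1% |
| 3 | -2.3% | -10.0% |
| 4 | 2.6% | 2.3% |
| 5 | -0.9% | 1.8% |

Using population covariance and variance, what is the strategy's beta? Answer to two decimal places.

0.53

r̄p = 3.2800%,  r̄m = 3.4000%
Cov = Σ(rp − r̄p)(rm − r̄m) / 5 = 32.9140
Var(rm) = Σ(rm − r̄m)² / 5 = 62.6360
β = Cov / Var = 32.9140 / 62.6360 = 0.5255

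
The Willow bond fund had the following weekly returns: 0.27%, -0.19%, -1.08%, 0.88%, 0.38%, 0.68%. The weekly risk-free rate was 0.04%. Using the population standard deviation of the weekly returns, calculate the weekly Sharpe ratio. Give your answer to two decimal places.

0.18

μ = (0.27 − 0.19 − 1.08 + 0.88 + 0.38 + 0.68) / 6 = 0.1567%
Population σ = √[Σ(r − μ)² / 6] = √[2.5093 / 6] = √0.4182 = 0.6467%
Sharpe = (μ − rf) / σ = (0.1567 − 0.04) / 0.6467 = 0.1167 / 0.6467 = 0.1805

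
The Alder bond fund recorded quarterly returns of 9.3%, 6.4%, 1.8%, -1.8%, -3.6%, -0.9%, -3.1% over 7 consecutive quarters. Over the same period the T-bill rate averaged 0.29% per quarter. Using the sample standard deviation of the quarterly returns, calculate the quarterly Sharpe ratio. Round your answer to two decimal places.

r̄ = (9.3 + 6.4 + 1.8 − 1.8 − 3.6 − 0.9 − 3.1) / 7 = 1.1571%
Σ(r − r̄)² = (9.3 − 1.1571)² + (6.4 − 1.1571)² + (1.8 − 1.1571)² + … = 147.9371
σ = √[147.9371 / 6] = 4.9655%
Sharpe = (r̄ − rf) / σ = (1.1571 − 0.29) / 4.9655 = 0.8671 / 4.9655 = 0.1746

0.17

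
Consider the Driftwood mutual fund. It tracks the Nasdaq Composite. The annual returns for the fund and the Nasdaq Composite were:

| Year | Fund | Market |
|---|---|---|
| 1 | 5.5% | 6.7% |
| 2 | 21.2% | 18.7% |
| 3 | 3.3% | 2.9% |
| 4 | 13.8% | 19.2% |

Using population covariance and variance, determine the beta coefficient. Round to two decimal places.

r̄p = 10.9500%,  r̄m = 11.8750%
Cov = Σ(rp − r̄p)(rm − r̄m) / 4 = 46.9238
Var(rm) = Σ(rm − r̄m)² / 4 = 51.8919
β = Cov / Var = 46.9238 / 51.8919 = 0.9043

0.90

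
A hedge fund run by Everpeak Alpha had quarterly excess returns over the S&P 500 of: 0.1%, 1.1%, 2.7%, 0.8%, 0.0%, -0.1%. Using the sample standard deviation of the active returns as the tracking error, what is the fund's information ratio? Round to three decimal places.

r̄ = (0.1 + 1.1 + 2.7 + 0.8 + 0 − 0.1) / 6 = 4.60 / 6 = 0.7667%
Σ(r − r̄)² = (0.1 − 0.7667)² + (1.1 − 0.7667)² + (2.7 − 0.7667)² + … = 5.6333
sample σ = √(5.6333 / 5) = √1.1267 = 1.0615%
IR = r̄ / tracking error = 0.7667 / 1.0615 = 0.7223

0.722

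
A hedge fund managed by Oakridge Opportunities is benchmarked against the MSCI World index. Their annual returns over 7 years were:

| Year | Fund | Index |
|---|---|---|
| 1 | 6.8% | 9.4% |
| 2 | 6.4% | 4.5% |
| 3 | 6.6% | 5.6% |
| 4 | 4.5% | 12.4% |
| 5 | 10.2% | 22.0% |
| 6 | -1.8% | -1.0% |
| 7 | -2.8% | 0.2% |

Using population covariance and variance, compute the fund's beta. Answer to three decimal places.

r̄p = 4.2714%,  r̄m = 7.5857%
Cov = Σ(rp − r̄p)(rm − r̄m) / 7 = 26.3296
Var(rm) = Σ(rm − r̄m)² / 7 = 53.7098
β = Cov / Var = 26.3296 / 53.7098 = 0.4902

0.490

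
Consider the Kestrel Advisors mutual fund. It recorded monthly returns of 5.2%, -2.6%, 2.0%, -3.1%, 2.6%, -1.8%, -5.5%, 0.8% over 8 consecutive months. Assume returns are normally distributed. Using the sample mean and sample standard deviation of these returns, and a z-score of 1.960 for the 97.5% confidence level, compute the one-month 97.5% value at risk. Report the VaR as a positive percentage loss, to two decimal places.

Mean return r̄ = -2.40 / 8 = -0.3000%
Σ(r − r̄)² = 87.5800; sample σ = √(87.5800/7) = 3.5371%
VaR = −(r̄ − z·σ) = −(-0.3000 − 1.960 × 3.5371) = −(-7.2327) = 7.2327%

7.23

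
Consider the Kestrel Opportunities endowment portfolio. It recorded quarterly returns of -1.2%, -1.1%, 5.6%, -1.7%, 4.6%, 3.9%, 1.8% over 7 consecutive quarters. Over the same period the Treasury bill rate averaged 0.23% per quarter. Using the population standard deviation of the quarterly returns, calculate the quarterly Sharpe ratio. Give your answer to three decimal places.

0.518

r̄ = (-1.2 − 1.1 + 5.6 − 1.7 + 4.6 + 3.9 + 1.8) / 7 = 1.7000%
Σ(r − r̄)² = (-1.2 − 1.7000)² + (-1.1 − 1.7000)² + … = 56.2800
σ = √[56.2800 / 7] = 2.8355%
Sharpe = (r̄ − rf) / σ = (1.7000 − 0.23) / 2.8355 = 1.4700 / 2.8355 = 0.5184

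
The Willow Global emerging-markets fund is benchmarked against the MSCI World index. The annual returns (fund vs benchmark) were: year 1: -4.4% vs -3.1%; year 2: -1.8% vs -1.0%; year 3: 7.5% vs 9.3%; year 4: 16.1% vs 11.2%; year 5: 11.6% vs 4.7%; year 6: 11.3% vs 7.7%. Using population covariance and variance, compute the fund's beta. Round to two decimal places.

1.29

r̄p = 6.7167%,  r̄m = 4.8000%
Cov = Σ(rp − r̄p)(rm − r̄m) / 6 = 35.6000
Var(rm) = Σ(rm − r̄m)² / 6 = 27.6133
β = Cov / Var = 35.6000 / 27.6133 = 1.2892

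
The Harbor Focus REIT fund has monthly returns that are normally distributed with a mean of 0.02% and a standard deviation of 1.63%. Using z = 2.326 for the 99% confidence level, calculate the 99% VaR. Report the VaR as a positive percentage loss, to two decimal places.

VaR (as % loss) = −(μ − z·σ) = −(0.02% − 2.326 × 1.63%) = −(-3.77138%) = 3.77138%

3.77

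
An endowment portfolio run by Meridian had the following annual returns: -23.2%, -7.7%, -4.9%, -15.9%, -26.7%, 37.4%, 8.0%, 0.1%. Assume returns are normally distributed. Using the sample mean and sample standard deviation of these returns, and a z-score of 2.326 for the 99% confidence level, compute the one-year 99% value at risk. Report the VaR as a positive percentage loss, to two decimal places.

51.58

r̄ = (-23.2 − 7.7 − 4.9 − 15.9 − 26.7 + 37.4 + 8 + 0.1) / 8 = -32.90 / 8 = -4.1125%
Σ(r − r̄)² = 2914.7088; sample σ = √(2914.7088/7) = 20.4056%
VaR = −(r̄ − z·σ) = −(-4.1125 − 2.326 × 20.4056) = −(-51.5759) = 51.5759%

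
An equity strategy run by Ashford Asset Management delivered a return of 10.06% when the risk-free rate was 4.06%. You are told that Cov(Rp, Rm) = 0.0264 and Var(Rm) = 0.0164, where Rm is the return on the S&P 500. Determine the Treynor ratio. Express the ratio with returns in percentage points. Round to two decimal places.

3.73

β = Cov / Var = 0.0264 / 0.0164 = 1.6098
Treynor = (Rp − Rf) / β = (10.06% − 4.06%) / 1.6098 = 6.00 / 1.6098 = 3.7272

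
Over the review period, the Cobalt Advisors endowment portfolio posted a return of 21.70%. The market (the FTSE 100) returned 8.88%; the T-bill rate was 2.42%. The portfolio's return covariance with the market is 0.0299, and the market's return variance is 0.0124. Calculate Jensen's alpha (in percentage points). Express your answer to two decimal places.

β = Cov / Var = 0.0299 / 0.0124 = 2.4113
E[R] = Rf + β(Rm − Rf) = 2.42% + 2.4113 × (8.88% − 2.42%) = 17.9970%
α = Rp − E[R] = 21.70% − 17.9970% = 3.7030

3.70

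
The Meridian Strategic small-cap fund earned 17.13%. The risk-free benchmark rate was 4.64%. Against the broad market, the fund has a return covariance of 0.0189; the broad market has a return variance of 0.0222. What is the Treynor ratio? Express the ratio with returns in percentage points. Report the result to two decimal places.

14.67

β = Cov / Var = 0.0189 / 0.0222 = 0.8514
Treynor = (Rp − Rf) / β = (17.13% − 4.64%) / 0.8514 = 12.49 / 0.8514 = 14.6700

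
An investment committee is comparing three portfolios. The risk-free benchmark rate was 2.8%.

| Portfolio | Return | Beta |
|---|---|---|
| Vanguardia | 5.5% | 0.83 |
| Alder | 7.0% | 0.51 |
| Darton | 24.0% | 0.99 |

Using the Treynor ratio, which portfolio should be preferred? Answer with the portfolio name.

Darton

Vanguardia: Treynor = (5.5% − 2.8%) / 0.83 = 3.253
Alder: Treynor = (7.0% − 2.8%) / 0.51 = 8.235
Darton: Treynor = (24.0% − 2.8%) / 0.99 = 21.414
Highest: Darton (21.414).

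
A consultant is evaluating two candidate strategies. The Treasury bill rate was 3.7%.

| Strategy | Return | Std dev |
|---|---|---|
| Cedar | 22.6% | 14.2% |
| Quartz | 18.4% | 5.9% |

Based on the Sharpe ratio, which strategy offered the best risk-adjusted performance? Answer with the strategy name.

Cedar: Sharpe ratio = (22.6% − 3.7%) / 14.2% = 1.331
Quartz: Sharpe ratio = (18.4% − 3.7%) / 5.9% = 2.492
Highest: Quartz (2.492).

Quartz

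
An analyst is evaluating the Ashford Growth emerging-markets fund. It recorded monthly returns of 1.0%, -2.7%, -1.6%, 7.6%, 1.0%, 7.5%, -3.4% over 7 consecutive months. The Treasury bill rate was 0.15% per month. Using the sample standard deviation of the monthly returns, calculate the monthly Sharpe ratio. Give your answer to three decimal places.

μ = (1 − 2.7 − 1.6 + 7.6 + 1 + 7.5 − 3.4) / 7 = 9.40 / 7 = 1.3429%
Sample σ = √[Σ(r − μ)² / 6] = √[124.7971 / 6] = √20.7995 = 4.5606%
Sharpe = (μ − rf) / σ = (1.3429 − 0.15) / 4.5606 = 1.1929 / 4.5606 = 0.2616

0.262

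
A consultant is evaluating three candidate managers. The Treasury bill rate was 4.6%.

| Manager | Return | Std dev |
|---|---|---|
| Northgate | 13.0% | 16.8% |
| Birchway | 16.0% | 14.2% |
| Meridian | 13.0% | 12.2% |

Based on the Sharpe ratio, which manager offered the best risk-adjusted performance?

Birchway

Northgate: Sharpe ratio = (13.0% − 4.6%) / 16.8% = 0.500
Birchway: Sharpe ratio = (16.0% − 4.6%) / 14.2% = 0.803
Meridian: Sharpe ratio = (13.0% − 4.6%) / 12.2% = 0.689
Highest: Birchway (0.803).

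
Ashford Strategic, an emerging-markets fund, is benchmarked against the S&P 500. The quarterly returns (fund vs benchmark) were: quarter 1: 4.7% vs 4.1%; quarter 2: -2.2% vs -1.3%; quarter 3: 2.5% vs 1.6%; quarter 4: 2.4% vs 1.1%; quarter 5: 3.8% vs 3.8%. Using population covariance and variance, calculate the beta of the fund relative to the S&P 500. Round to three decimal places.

r̄p = 2.2400%,  r̄m = 1.8600%
Cov = Σ(rp − r̄p)(rm − r̄m) / 5 = 4.4756
Var(rm) = Σ(rm − r̄m)² / 5 = 3.8824
β = Cov / Var = 4.4756 / 3.8824 = 1.1528

1.153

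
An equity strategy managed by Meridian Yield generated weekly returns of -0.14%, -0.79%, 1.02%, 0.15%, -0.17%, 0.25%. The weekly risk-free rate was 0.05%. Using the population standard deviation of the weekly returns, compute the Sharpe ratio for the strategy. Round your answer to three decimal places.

0.006

μ = (-0.14 − 0.79 + 1.02 + 0.15 − 0.17 + 0.25) / 6 = 0.0533%
Population std dev = √[1.7809 / 6] = 0.5448%
Sharpe = (μ − rf) / σ = (0.0533 − 0.05) / 0.5448 = 0.0033 / 0.5448 = 0.0061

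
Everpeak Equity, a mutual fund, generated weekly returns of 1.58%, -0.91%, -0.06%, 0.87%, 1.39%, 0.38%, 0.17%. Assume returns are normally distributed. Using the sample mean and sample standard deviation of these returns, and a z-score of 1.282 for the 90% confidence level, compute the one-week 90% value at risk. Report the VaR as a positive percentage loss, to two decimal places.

0.62

r̄ = (1.58 − 0.91 − 0.06 + 0.87 + 1.39 + 0.38 + 0.17) / 7 = 0.4886%
Sample std dev = √[4.5195 / 6] = 0.8679%
VaR = −(r̄ − z·σ) = −(0.4886 − 1.282 × 0.8679) = −(-0.6240) = 0.6240%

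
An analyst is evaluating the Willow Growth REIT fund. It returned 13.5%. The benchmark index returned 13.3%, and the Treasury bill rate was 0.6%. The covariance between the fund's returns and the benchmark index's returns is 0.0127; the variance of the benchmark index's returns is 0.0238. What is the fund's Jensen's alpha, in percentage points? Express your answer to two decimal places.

6.12

β = Cov / Var = 0.0127 / 0.0238 = 0.5336
E[R] = Rf + β(Rm − Rf) = 0.6% + 0.5336 × (13.3% − 0.6%) = 7.3767%
α = Rp − E[R] = 13.5% − 7.3767% = 6.1233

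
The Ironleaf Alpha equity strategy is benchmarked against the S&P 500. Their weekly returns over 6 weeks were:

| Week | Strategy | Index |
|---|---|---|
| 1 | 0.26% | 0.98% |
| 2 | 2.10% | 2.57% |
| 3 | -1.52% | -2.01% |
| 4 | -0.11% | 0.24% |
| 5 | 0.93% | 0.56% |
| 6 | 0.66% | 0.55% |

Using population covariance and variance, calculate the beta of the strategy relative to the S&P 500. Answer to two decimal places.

0.78

r̄p = 0.3867%,  r̄m = 0.4817%
Cov = Σ(rp − r̄p)(rm − r̄m) / 6 = 1.4078
Var(rm) = Σ(rm − r̄m)² / 6 = 1.8145
β = Cov / Var = 1.4078 / 1.8145 = 0.7759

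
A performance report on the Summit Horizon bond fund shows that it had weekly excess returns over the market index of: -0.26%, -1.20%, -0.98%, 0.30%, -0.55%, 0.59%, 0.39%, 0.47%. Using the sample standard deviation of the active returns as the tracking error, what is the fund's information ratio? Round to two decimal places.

-0.22

μ = (-0.26 − 1.2 − 0.98 + 0.3 − 0.55 + 0.59 + 0.39 + 0.47) / 8 = -0.1550%
Σ(r − μ)² = 3.3894; sample σ = √(3.3894/7) = 0.6958%
IR = μ / tracking error = -0.1550 / 0.6958 = -0.2228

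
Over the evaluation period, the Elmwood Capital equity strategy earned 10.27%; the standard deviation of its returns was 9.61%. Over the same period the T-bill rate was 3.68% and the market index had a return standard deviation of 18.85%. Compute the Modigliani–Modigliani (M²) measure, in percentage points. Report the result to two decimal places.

16.61

Sharpe = (Rp − Rf) / σp = (10.27% − 3.68%) / 9.61% = 0.6857
M² = Rf + Sharpe × σm = 3.68% + 0.6857 × 18.85% = 16.6054%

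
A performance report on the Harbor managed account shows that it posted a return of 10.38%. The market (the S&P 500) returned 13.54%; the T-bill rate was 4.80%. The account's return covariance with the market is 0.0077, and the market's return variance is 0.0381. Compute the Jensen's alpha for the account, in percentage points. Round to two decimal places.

β = Cov / Var = 0.0077 / 0.0381 = 0.2021
E[R] = Rf + β(Rm − Rf) = 4.80% + 0.2021 × (13.54% − 4.80%) = 6.5664%
α = Rp − E[R] = 10.38% − 6.5664% = 3.8136

3.81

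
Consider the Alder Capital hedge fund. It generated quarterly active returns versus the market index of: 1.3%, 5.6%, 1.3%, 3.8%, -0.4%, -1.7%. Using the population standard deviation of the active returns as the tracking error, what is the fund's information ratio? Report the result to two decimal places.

μ = (1.3 + 5.6 + 1.3 + 3.8 − 0.4 − 1.7) / 6 = 1.6500%
Σ(r − μ)² = (1.3 − 1.6500)² + (5.6 − 1.6500)² + … = 35.8950
population σ = √(35.8950 / 6) = √5.9825 = 2.4459%
IR = μ / tracking error = 1.6500 / 2.4459 = 0.6746

0.67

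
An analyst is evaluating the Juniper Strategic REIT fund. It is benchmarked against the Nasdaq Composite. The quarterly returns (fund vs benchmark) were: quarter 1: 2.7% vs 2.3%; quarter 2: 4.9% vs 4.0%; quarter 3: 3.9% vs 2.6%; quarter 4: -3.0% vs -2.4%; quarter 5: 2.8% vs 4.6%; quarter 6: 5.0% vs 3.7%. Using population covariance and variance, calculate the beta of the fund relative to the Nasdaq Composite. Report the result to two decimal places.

r̄p = 2.7167%,  r̄m = 2.4667%
Cov = Σ(rp − r̄p)(rm − r̄m) / 6 = 5.7206
Var(rm) = Σ(rm − r̄m)² / 6 = 5.3589
β = Cov / Var = 5.7206 / 5.3589 = 1.0675

1.07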